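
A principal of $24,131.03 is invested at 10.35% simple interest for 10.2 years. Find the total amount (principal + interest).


Total amount formula: A = P(1 + rt) = P + P·r·t
Interest: I = P × r × t = $24,131.03 × 0.1035 × 10.2 = $25,475.13
A = P + I = $24,131.03 + $25,475.13 = $49,606.16

A = P + I = P(1 + rt) = $49,606.16


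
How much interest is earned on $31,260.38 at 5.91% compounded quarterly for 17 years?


Compound interest earned = final amount − principal.
A = P(1 + r/n)^(nt) = $31,260.38 × (1 + 0.0591/4)^(4 × 17) = $84,749.65
Interest = A − P = $84,749.65 − $31,260.38 = $53,489.27

Interest = A - P = $53,489.27


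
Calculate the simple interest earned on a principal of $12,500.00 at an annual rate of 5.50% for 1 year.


Simple interest formula: I = P × r × t
I = $12,500.00 × 0.055 × 1
I = $687.50

I = P × r × t = $687.50


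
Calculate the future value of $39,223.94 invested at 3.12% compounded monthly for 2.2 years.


Compound interest formula: A = P(1 + r/n)^(nt)
A = $39,223.94 × (1 + 0.0312/12)^(12 × 2.2)
Growth factor: (1 + 0.0312/12)^26.4 = 1.0709552
A = $39,223.94 × 1.0709552
A = $42,007.08

A = P(1 + r/n)^(nt) = $42,007.08


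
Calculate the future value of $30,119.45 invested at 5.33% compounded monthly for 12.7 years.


Compound interest formula: A = P(1 + r/n)^(nt)
A = $30,119.45 × (1 + 0.0533/12)^(12 × 12.7)
Growth factor: (1 + 0.0533/12)^152.4 = 1.9648406
A = $30,119.45 × 1.9648406
A = $59,179.92

A = P(1 + r/n)^(nt) = $59,179.92


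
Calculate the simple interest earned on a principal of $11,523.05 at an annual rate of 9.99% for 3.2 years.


Simple interest formula: I = P × r × t
I = $11,523.05 × 0.0999 × 3.2
I = $3,683.69

I = P × r × t = $3,683.69


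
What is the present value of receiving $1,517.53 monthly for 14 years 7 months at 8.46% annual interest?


Present value of an ordinary annuity: PV = PMT × (1 − (1 + r)^(−n)) / r
Monthly rate r = 0.0846/12 = 0.00705, n = 175
PV = $1,517.53 × (1 − (1 + 0.0846/12)^(−175)) / (0.0846/12)
PV = $1,517.53 × 100.360034
PV = $152,299.36

PV = PMT × (1-(1+r)^(-n))/r = $152,299.36


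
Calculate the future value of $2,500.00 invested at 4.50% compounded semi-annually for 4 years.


Compound interest formula: A = P(1 + r/n)^(nt)
A = $2,500.00 × (1 + 0.045/2)^(2 × 4)
Growth factor: (1 + 0.045/2)^8 = 1.194831
A = $2,500.00 × 1.194831
A = $2,987.08

A = P(1 + r/n)^(nt) = $2,987.08


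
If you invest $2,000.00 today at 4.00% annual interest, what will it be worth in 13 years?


Future value formula: FV = PV × (1 + r)^t
FV = $2,000.00 × (1 + 0.04)^13
FV = $2,000.00 × 1.665074
FV = $3,330.15

FV = PV × (1 + r)^t = $3,330.15


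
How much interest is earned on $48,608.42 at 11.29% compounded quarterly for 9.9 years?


Compound interest earned = final amount − principal.
A = P(1 + r/n)^(nt) = $48,608.42 × (1 + 0.1129/4)^(4 × 9.9) = $146,353.33
Interest = A − P = $146,353.33 − $48,608.42 = $97,744.91

Interest = A - P = $97,744.91


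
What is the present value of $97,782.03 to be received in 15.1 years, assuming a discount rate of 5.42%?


Present value formula: PV = FV / (1 + r)^t
PV = $97,782.03 / (1 + 0.0542)^15.1
PV = $97,782.03 / 2.2188987
PV = $44,067.82

PV = FV / (1 + r)^t = $44,067.82


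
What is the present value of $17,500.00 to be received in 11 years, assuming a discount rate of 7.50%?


Present value formula: PV = FV / (1 + r)^t
PV = $17,500.00 / (1 + 0.075)^11
PV = $17,500.00 / 2.215609
PV = $7,898.51

PV = FV / (1 + r)^t = $7,898.51


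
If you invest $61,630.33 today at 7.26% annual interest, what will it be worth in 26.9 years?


Future value formula: FV = PV × (1 + r)^t
FV = $61,630.33 × (1 + 0.0726)^26.9
FV = $61,630.33 × 6.5883494
FV = $406,042.15

FV = PV × (1 + r)^t = $406,042.15


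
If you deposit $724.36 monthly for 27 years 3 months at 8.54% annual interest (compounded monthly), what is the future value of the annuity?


Future value of an ordinary annuity: FV = PMT × ((1 + r)^n − 1) / r
Monthly rate r = 0.0854/12 ≈ 0.00711667, n = 327
FV = $724.36 × ((1 + 0.0854/12)^327 − 1) / (0.0854/12)
FV = $724.36 × 1287.761820
FV = $932,803.15

FV = PMT × ((1+r)^n - 1)/r = $932,803.15


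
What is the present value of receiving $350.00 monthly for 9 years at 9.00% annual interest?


Present value of an ordinary annuity: PV = PMT × (1 − (1 + r)^(−n)) / r
Monthly rate r = 0.09/12 = 0.0075, n = 108
PV = $350.00 × (1 − (1 + 0.09/12)^(−108)) / (0.09/12)
PV = $350.00 × 73.839382
PV = $25,843.78

PV = PMT × (1-(1+r)^(-n))/r = $25,843.78


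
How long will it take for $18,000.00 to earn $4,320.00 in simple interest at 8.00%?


Rearrange the simple interest formula for t:
I = P × r × t  ⇒  t = I / (P × r)
t = $4,320.00 / ($18,000.00 × 0.08)
t = 3

t = I/(P×r) = 3 years


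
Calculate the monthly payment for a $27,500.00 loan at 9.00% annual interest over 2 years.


Loan payment formula: PMT = PV × r / (1 − (1 + r)^(−n))
Monthly rate r = 0.09/12 = 0.0075, n = 24 months
Denominator: 1 − (1 + 0.09/12)^(−24) = 0.164169
PMT = $27,500.00 × (0.09/12) / 0.164169
PMT = $1,256.33 per month

PMT = PV × r / (1-(1+r)^(-n)) = $1,256.33/month


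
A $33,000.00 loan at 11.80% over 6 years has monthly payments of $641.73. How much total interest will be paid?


Total paid over the life of the loan = PMT × n.
Total paid = $641.73 × 72 = $46,204.56
Total interest = total paid − principal = $46,204.56 − $33,000.00 = $13,204.56

Total interest = (PMT × n) - PV = $13,204.56


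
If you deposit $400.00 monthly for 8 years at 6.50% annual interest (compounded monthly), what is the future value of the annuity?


Future value of an ordinary annuity: FV = PMT × ((1 + r)^n − 1) / r
Monthly rate r = 0.065/12 ≈ 0.00541667, n = 96
FV = $400.00 × ((1 + 0.065/12)^96 − 1) / (0.065/12)
FV = $400.00 × 125.477348
FV = $50,190.94

FV = PMT × ((1+r)^n - 1)/r = $50,190.94


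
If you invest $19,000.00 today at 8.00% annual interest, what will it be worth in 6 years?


Future value formula: FV = PV × (1 + r)^t
FV = $19,000.00 × (1 + 0.08)^6
FV = $19,000.00 × 1.586874
FV = $30,150.61

FV = PV × (1 + r)^t = $30,150.61


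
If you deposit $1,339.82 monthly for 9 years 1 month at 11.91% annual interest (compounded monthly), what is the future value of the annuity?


Future value of an ordinary annuity: FV = PMT × ((1 + r)^n − 1) / r
Monthly rate r = 0.1191/12 = 0.009925, n = 109
FV = $1,339.82 × ((1 + 0.1191/12)^109 − 1) / (0.1191/12)
FV = $1,339.82 × 194.898422
FV = $261,128.80

FV = PMT × ((1+r)^n - 1)/r = $261,128.80


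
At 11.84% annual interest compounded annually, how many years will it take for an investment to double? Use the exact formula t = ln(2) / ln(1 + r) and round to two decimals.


Doubling condition: (1 + r)^t = 2
Take ln of both sides: t × ln(1 + r) = ln(2)
t = ln(2) / ln(1 + r)
t = 0.693147 / 0.111899
t = 6.19

t = ln(2) / ln(1 + r) = 6.19 years


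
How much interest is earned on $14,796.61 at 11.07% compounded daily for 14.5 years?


Compound interest earned = final amount − principal.
A = P(1 + r/n)^(nt) = $14,796.61 × (1 + 0.1107/365)^(365 × 14.5) = $73,648.57
Interest = A − P = $73,648.57 − $14,796.61 = $58,851.96

Interest = A - P = $58,851.96


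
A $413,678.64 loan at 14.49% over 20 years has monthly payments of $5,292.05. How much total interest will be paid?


Total paid over the life of the loan = PMT × n.
Total paid = $5,292.05 × 240 = $1,270,092.00
Total interest = total paid − principal = $1,270,092.00 − $413,678.64 = $856,413.36

Total interest = (PMT × n) - PV = $856,413.36


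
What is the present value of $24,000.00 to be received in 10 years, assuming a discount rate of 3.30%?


Present value formula: PV = FV / (1 + r)^t
PV = $24,000.00 / (1 + 0.033)^10
PV = $24,000.00 / 1.3835766
PV = $17,346.35

PV = FV / (1 + r)^t = $17,346.35


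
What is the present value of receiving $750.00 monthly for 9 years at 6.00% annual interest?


Present value of an ordinary annuity: PV = PMT × (1 − (1 + r)^(−n)) / r
Monthly rate r = 0.06/12 = 0.005, n = 108
PV = $750.00 × (1 − (1 + 0.06/12)^(−108)) / (0.06/12)
PV = $750.00 × 83.293424
PV = $62,470.07

PV = PMT × (1-(1+r)^(-n))/r = $62,470.07


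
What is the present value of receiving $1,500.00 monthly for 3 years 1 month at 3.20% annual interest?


Present value of an ordinary annuity: PV = PMT × (1 − (1 + r)^(−n)) / r
Monthly rate r = 0.032/12 ≈ 0.00266667, n = 37
PV = $1,500.00 × (1 − (1 + 0.032/12)^(−37)) / (0.032/12)
PV = $1,500.00 × 35.188626
PV = $52,782.94

PV = PMT × (1-(1+r)^(-n))/r = $52,782.94


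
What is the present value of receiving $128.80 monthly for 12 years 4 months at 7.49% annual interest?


Present value of an ordinary annuity: PV = PMT × (1 − (1 + r)^(−n)) / r
Monthly rate r = 0.0749/12 ≈ 0.00624167, n = 148
PV = $128.80 × (1 − (1 + 0.0749/12)^(−148)) / (0.0749/12)
PV = $128.80 × 96.422603
PV = $12,419.23

PV = PMT × (1-(1+r)^(-n))/r = $12,419.23


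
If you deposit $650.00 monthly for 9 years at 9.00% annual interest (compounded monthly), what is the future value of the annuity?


Future value of an ordinary annuity: FV = PMT × ((1 + r)^n − 1) / r
Monthly rate r = 0.09/12 = 0.0075, n = 108
FV = $650.00 × ((1 + 0.09/12)^108 − 1) / (0.09/12)
FV = $650.00 × 165.483223
FV = $107,564.09

FV = PMT × ((1+r)^n - 1)/r = $107,564.09


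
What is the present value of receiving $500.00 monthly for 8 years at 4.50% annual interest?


Present value of an ordinary annuity: PV = PMT × (1 − (1 + r)^(−n)) / r
Monthly rate r = 0.045/12 = 0.00375, n = 96
PV = $500.00 × (1 − (1 + 0.045/12)^(−96)) / (0.045/12)
PV = $500.00 × 80.494336
PV = $40,247.17

PV = PMT × (1-(1+r)^(-n))/r = $40,247.17


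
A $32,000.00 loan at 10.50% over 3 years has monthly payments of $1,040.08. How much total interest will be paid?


Total paid over the life of the loan = PMT × n.
Total paid = $1,040.08 × 36 = $37,442.88
Total interest = total paid − principal = $37,442.88 − $32,000.00 = $5,442.88

Total interest = (PMT × n) - PV = $5,442.88


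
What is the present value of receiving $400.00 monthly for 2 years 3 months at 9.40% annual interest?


Present value of an ordinary annuity: PV = PMT × (1 − (1 + r)^(−n)) / r
Monthly rate r = 0.094/12 ≈ 0.00783333, n = 27
PV = $400.00 × (1 − (1 + 0.094/12)^(−27)) / (0.094/12)
PV = $400.00 × 24.250655
PV = $9,700.26

PV = PMT × (1-(1+r)^(-n))/r = $9,700.26


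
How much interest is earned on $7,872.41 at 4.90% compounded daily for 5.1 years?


Compound interest earned = final amount − principal.
A = P(1 + r/n)^(nt) = $7,872.41 × (1 + 0.049/365)^(365 × 5.1) = $10,107.19
Interest = A − P = $10,107.19 − $7,872.41 = $2,234.78

Interest = A - P = $2,234.78


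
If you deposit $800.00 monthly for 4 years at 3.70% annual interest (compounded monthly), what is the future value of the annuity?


Future value of an ordinary annuity: FV = PMT × ((1 + r)^n − 1) / r
Monthly rate r = 0.037/12 ≈ 0.00308333, n = 48
FV = $800.00 × ((1 + 0.037/12)^48 − 1) / (0.037/12)
FV = $800.00 × 51.648294
FV = $41,318.64

FV = PMT × ((1+r)^n - 1)/r = $41,318.64


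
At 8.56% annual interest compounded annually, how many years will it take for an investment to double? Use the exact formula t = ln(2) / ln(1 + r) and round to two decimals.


Doubling condition: (1 + r)^t = 2
Take ln of both sides: t × ln(1 + r) = ln(2)
t = ln(2) / ln(1 + r)
t = 0.693147 / 0.082133
t = 8.44

t = ln(2) / ln(1 + r) = 8.44 years


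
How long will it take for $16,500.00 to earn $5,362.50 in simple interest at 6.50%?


Rearrange the simple interest formula for t:
I = P × r × t  ⇒  t = I / (P × r)
t = $5,362.50 / ($16,500.00 × 0.065)
t = 5

t = I/(P×r) = 5 years


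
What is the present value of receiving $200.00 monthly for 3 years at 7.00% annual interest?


Present value of an ordinary annuity: PV = PMT × (1 − (1 + r)^(−n)) / r
Monthly rate r = 0.07/12 ≈ 0.00583333, n = 36
PV = $200.00 × (1 − (1 + 0.07/12)^(−36)) / (0.07/12)
PV = $200.00 × 32.386464
PV = $6,477.29

PV = PMT × (1-(1+r)^(-n))/r = $6,477.29


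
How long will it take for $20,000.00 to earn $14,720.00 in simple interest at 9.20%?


Rearrange the simple interest formula for t:
I = P × r × t  ⇒  t = I / (P × r)
t = $14,720.00 / ($20,000.00 × 0.092)
t = 8

t = I/(P×r) = 8 years


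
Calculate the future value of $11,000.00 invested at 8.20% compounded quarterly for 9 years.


Compound interest formula: A = P(1 + r/n)^(nt)
A = $11,000.00 × (1 + 0.082/4)^(4 × 9)
Growth factor: (1 + 0.082/4)^36 = 2.0761959
A = $11,000.00 × 2.0761959
A = $22,838.15

A = P(1 + r/n)^(nt) = $22,838.15


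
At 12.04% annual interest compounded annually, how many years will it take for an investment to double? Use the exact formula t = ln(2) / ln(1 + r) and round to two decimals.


Doubling condition: (1 + r)^t = 2
Take ln of both sides: t × ln(1 + r) = ln(2)
t = ln(2) / ln(1 + r)
t = 0.693147 / 0.113686
t = 6.10

t = ln(2) / ln(1 + r) = 6.10 years


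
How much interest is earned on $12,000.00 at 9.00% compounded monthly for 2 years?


Compound interest earned = final amount − principal.
A = P(1 + r/n)^(nt) = $12,000.00 × (1 + 0.09/12)^(12 × 2) = $14,356.96
Interest = A − P = $14,356.96 − $12,000.00 = $2,356.96

Interest = A - P = $2,356.96


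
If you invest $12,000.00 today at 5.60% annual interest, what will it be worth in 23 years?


Future value formula: FV = PV × (1 + r)^t
FV = $12,000.00 × (1 + 0.056)^23
FV = $12,000.00 × 3.501629
FV = $42,019.55

FV = PV × (1 + r)^t = $42,019.55


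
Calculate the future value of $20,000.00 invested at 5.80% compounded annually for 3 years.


Compound interest formula: A = P(1 + r/n)^(nt)
A = $20,000.00 × (1 + 0.058/1)^(1 × 3)
Growth factor: (1 + 0.058/1)^3 = 1.184287
A = $20,000.00 × 1.184287
A = $23,685.74

A = P(1 + r/n)^(nt) = $23,685.74


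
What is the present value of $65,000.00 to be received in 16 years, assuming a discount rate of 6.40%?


Present value formula: PV = FV / (1 + r)^t
PV = $65,000.00 / (1 + 0.064)^16
PV = $65,000.00 / 2.698150
PV = $24,090.58

PV = FV / (1 + r)^t = $24,090.58


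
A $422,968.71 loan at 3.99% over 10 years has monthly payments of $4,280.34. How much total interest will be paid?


Total paid over the life of the loan = PMT × n.
Total paid = $4,280.34 × 120 = $513,640.80
Total interest = total paid − principal = $513,640.80 − $422,968.71 = $90,672.09

Total interest = (PMT × n) - PV = $90,672.09


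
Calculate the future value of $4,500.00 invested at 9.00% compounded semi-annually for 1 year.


Compound interest formula: A = P(1 + r/n)^(nt)
A = $4,500.00 × (1 + 0.09/2)^(2 × 1)
Growth factor: (1 + 0.09/2)^2 = 1.092025
A = $4,500.00 × 1.092025
A = $4,914.11

A = P(1 + r/n)^(nt) = $4,914.11


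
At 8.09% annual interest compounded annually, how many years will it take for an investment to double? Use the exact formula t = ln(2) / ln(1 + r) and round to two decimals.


Doubling condition: (1 + r)^t = 2
Take ln of both sides: t × ln(1 + r) = ln(2)
t = ln(2) / ln(1 + r)
t = 0.693147 / 0.077794
t = 8.91

t = ln(2) / ln(1 + r) = 8.91 years


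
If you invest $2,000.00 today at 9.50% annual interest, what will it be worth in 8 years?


Future value formula: FV = PV × (1 + r)^t
FV = $2,000.00 × (1 + 0.095)^8
FV = $2,000.00 × 2.066869
FV = $4,133.74

FV = PV × (1 + r)^t = $4,133.74


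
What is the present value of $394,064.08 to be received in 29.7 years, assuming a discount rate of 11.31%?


Present value formula: PV = FV / (1 + r)^t
PV = $394,064.08 / (1 + 0.1131)^29.7
PV = $394,064.08 / 24.102674
PV = $16,349.39

PV = FV / (1 + r)^t = $16,349.39


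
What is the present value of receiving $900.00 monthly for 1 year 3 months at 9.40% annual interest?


Present value of an ordinary annuity: PV = PMT × (1 − (1 + r)^(−n)) / r
Monthly rate r = 0.094/12 ≈ 0.00783333, n = 15
PV = $900.00 × (1 − (1 + 0.094/12)^(−15)) / (0.094/12)
PV = $900.00 × 14.100297
PV = $12,690.27

PV = PMT × (1-(1+r)^(-n))/r = $12,690.27


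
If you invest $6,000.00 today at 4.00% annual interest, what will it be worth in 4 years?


Future value formula: FV = PV × (1 + r)^t
FV = $6,000.00 × (1 + 0.04)^4
FV = $6,000.00 × 1.169859
FV = $7,019.15

FV = PV × (1 + r)^t = $7,019.15


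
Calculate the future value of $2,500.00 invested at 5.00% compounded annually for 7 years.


Compound interest formula: A = P(1 + r/n)^(nt)
A = $2,500.00 × (1 + 0.05/1)^(1 × 7)
Growth factor: (1 + 0.05/1)^7 = 1.407100
A = $2,500.00 × 1.407100
A = $3,517.75

A = P(1 + r/n)^(nt) = $3,517.75


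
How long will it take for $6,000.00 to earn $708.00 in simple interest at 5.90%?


Rearrange the simple interest formula for t:
I = P × r × t  ⇒  t = I / (P × r)
t = $708.00 / ($6,000.00 × 0.059)
t = 2

t = I/(P×r) = 2 years


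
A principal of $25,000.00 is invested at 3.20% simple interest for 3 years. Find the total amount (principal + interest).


Total amount formula: A = P(1 + rt) = P + P·r·t
Interest: I = P × r × t = $25,000.00 × 0.032 × 3 = $2,400.00
A = P + I = $25,000.00 + $2,400.00 = $27,400.00

A = P + I = P(1 + rt) = $27,400.00


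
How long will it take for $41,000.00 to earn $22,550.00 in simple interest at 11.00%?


Rearrange the simple interest formula for t:
I = P × r × t  ⇒  t = I / (P × r)
t = $22,550.00 / ($41,000.00 × 0.11)
t = 5

t = I/(P×r) = 5 years


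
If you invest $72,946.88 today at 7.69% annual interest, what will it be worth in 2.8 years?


Future value formula: FV = PV × (1 + r)^t
FV = $72,946.88 × (1 + 0.0769)^2.8
FV = $72,946.88 × 1.23052674
FV = $89,763.09

FV = PV × (1 + r)^t = $89,763.09


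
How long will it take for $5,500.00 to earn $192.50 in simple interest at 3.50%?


Rearrange the simple interest formula for t:
I = P × r × t  ⇒  t = I / (P × r)
t = $192.50 / ($5,500.00 × 0.035)
t = 1

t = I/(P×r) = 1 year


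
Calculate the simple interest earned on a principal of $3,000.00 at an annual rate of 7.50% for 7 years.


Simple interest formula: I = P × r × t
I = $3,000.00 × 0.075 × 7
I = $1,575.00

I = P × r × t = $1,575.00


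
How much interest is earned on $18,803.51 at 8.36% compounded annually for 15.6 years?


Compound interest earned = final amount − principal.
A = P(1 + r/n)^(nt) = $18,803.51 × (1 + 0.0836/1)^(1 × 15.6) = $65,795.36
Interest = A − P = $65,795.36 − $18,803.51 = $46,991.85

Interest = A - P = $46,991.85


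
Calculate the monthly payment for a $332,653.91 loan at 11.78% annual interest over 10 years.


Loan payment formula: PMT = PV × r / (1 − (1 + r)^(−n))
Monthly rate r = 0.1178/12 ≈ 0.00981667, n = 120 months
Denominator: 1 − (1 + 0.1178/12)^(−120) = 0.690332
PMT = $332,653.91 × (0.1178/12) / 0.690332
PMT = $4,730.41 per month

PMT = PV × r / (1-(1+r)^(-n)) = $4,730.41/month


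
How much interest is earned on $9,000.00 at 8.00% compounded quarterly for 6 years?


Compound interest earned = final amount − principal.
A = P(1 + r/n)^(nt) = $9,000.00 × (1 + 0.08/4)^(4 × 6) = $14,475.94
Interest = A − P = $14,475.94 − $9,000.00 = $5,475.94

Interest = A - P = $5,475.94


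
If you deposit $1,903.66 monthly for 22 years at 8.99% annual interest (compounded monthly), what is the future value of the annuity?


Future value of an ordinary annuity: FV = PMT × ((1 + r)^n − 1) / r
Monthly rate r = 0.0899/12 ≈ 0.00749167, n = 264
FV = $1,903.66 × ((1 + 0.0899/12)^264 − 1) / (0.0899/12)
FV = $1,903.66 × 824.082079
FV = $1,568,772.09

FV = PMT × ((1+r)^n - 1)/r = $1,568,772.09


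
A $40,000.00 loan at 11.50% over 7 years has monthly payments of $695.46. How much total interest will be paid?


Total paid over the life of the loan = PMT × n.
Total paid = $695.46 × 84 = $58,418.64
Total interest = total paid − principal = $58,418.64 − $40,000.00 = $18,418.64

Total interest = (PMT × n) - PV = $18,418.64


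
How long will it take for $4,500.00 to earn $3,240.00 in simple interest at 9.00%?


Rearrange the simple interest formula for t:
I = P × r × t  ⇒  t = I / (P × r)
t = $3,240.00 / ($4,500.00 × 0.09)
t = 8

t = I/(P×r) = 8 years


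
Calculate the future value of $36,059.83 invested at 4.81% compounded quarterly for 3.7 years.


Compound interest formula: A = P(1 + r/n)^(nt)
A = $36,059.83 × (1 + 0.0481/4)^(4 × 3.7)
Growth factor: (1 + 0.0481/4)^14.8 = 1.1935218
A = $36,059.83 × 1.1935218
A = $43,038.19

A = P(1 + r/n)^(nt) = $43,038.19


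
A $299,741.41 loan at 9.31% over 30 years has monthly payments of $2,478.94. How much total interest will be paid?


Total paid over the life of the loan = PMT × n.
Total paid = $2,478.94 × 360 = $892,418.40
Total interest = total paid − principal = $892,418.40 − $299,741.41 = $592,676.99

Total interest = (PMT × n) - PV = $592,676.99


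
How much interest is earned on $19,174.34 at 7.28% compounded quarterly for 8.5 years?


Compound interest earned = final amount − principal.
A = P(1 + r/n)^(nt) = $19,174.34 × (1 + 0.0728/4)^(4 × 8.5) = $35,403.45
Interest = A − P = $35,403.45 − $19,174.34 = $16,229.11

Interest = A - P = $16,229.11


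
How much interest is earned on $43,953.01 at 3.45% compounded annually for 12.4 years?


Compound interest earned = final amount − principal.
A = P(1 + r/n)^(nt) = $43,953.01 × (1 + 0.0345/1)^(1 × 12.4) = $66,934.00
Interest = A − P = $66,934.00 − $43,953.01 = $22,980.99

Interest = A - P = $22,980.99


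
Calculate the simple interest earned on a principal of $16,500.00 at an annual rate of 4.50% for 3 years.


Simple interest formula: I = P × r × t
I = $16,500.00 × 0.045 × 3
I = $2,227.50

I = P × r × t = $2,227.50


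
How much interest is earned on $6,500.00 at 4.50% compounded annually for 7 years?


Compound interest earned = final amount − principal.
A = P(1 + r/n)^(nt) = $6,500.00 × (1 + 0.045/1)^(1 × 7) = $8,845.60
Interest = A − P = $8,845.60 − $6,500.00 = $2,345.60

Interest = A - P = $2,345.60


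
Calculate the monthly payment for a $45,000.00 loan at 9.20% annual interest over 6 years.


Loan payment formula: PMT = PV × r / (1 − (1 + r)^(−n))
Monthly rate r = 0.092/12 ≈ 0.00766667, n = 72 months
Denominator: 1 − (1 + 0.092/12)^(−72) = 0.422989
PMT = $45,000.00 × (0.092/12) / 0.422989
PMT = $815.62 per month

PMT = PV × r / (1-(1+r)^(-n)) = $815.62/month


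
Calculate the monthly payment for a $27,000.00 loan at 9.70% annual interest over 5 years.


Loan payment formula: PMT = PV × r / (1 − (1 + r)^(−n))
Monthly rate r = 0.097/12 ≈ 0.00808333, n = 60 months
Denominator: 1 − (1 + 0.097/12)^(−60) = 0.383101
PMT = $27,000.00 × (0.097/12) / 0.383101
PMT = $569.69 per month

PMT = PV × r / (1-(1+r)^(-n)) = $569.69/month


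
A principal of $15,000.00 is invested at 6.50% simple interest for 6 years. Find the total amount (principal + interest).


Total amount formula: A = P(1 + rt) = P + P·r·t
Interest: I = P × r × t = $15,000.00 × 0.065 × 6 = $5,850.00
A = P + I = $15,000.00 + $5,850.00 = $20,850.00

A = P + I = P(1 + rt) = $20,850.00


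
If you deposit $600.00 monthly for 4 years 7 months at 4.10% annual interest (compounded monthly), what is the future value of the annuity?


Future value of an ordinary annuity: FV = PMT × ((1 + r)^n − 1) / r
Monthly rate r = 0.041/12 ≈ 0.00341667, n = 55
FV = $600.00 × ((1 + 0.041/12)^55 − 1) / (0.041/12)
FV = $600.00 × 60.394098
FV = $36,236.46

FV = PMT × ((1+r)^n - 1)/r = $36,236.46


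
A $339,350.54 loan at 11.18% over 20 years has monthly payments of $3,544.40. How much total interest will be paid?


Total paid over the life of the loan = PMT × n.
Total paid = $3,544.40 × 240 = $850,656.00
Total interest = total paid − principal = $850,656.00 − $339,350.54 = $511,305.46

Total interest = (PMT × n) - PV = $511,305.46


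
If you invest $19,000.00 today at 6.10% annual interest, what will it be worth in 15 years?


Future value formula: FV = PV × (1 + r)^t
FV = $19,000.00 × (1 + 0.061)^15
FV = $19,000.00 × 2.430697
FV = $46,183.24

FV = PV × (1 + r)^t = $46,183.24


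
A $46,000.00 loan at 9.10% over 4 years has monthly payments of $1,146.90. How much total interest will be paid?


Total paid over the life of the loan = PMT × n.
Total paid = $1,146.90 × 48 = $55,051.20
Total interest = total paid − principal = $55,051.20 − $46,000.00 = $9,051.20

Total interest = (PMT × n) - PV = $9,051.20


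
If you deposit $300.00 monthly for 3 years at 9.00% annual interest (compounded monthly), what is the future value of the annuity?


Future value of an ordinary annuity: FV = PMT × ((1 + r)^n − 1) / r
Monthly rate r = 0.09/12 = 0.0075, n = 36
FV = $300.00 × ((1 + 0.09/12)^36 − 1) / (0.09/12)
FV = $300.00 × 41.152716
FV = $12,345.81

FV = PMT × ((1+r)^n - 1)/r = $12,345.81


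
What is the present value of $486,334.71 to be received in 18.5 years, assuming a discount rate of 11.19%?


Present value formula: PV = FV / (1 + r)^t
PV = $486,334.71 / (1 + 0.1119)^18.5
PV = $486,334.71 / 7.115673
PV = $68,346.97

PV = FV / (1 + r)^t = $68,346.97


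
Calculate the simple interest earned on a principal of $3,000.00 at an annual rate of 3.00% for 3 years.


Simple interest formula: I = P × r × t
I = $3,000.00 × 0.03 × 3
I = $270.00

I = P × r × t = $270.00


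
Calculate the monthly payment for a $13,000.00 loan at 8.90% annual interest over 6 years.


Loan payment formula: PMT = PV × r / (1 − (1 + r)^(−n))
Monthly rate r = 0.089/12 ≈ 0.00741667, n = 72 months
Denominator: 1 − (1 + 0.089/12)^(−72) = 0.412588
PMT = $13,000.00 × (0.089/12) / 0.412588
PMT = $233.69 per month

PMT = PV × r / (1-(1+r)^(-n)) = $233.69/month


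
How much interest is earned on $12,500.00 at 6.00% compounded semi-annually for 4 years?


Compound interest earned = final amount − principal.
A = P(1 + r/n)^(nt) = $12,500.00 × (1 + 0.06/2)^(2 × 4) = $15,834.63
Interest = A − P = $15,834.63 − $12,500.00 = $3,334.63

Interest = A - P = $3,334.63


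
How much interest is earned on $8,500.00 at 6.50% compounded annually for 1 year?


Compound interest earned = final amount − principal.
A = P(1 + r/n)^(nt) = $8,500.00 × (1 + 0.065/1)^(1 × 1) = $9,052.50
Interest = A − P = $9,052.50 − $8,500.00 = $552.50

Interest = A - P = $552.50


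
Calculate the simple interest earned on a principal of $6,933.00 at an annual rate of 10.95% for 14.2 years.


Simple interest formula: I = P × r × t
I = $6,933.00 × 0.1095 × 14.2
I = $10,780.12

I = P × r × t = $10,780.12


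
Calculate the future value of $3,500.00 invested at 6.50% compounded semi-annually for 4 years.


Compound interest formula: A = P(1 + r/n)^(nt)
A = $3,500.00 × (1 + 0.065/2)^(2 × 4)
Growth factor: (1 + 0.065/2)^8 = 1.291578
A = $3,500.00 × 1.291578
A = $4,520.52

A = P(1 + r/n)^(nt) = $4,520.52


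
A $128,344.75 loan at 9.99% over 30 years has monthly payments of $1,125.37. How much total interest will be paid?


Total paid over the life of the loan = PMT × n.
Total paid = $1,125.37 × 360 = $405,133.20
Total interest = total paid − principal = $405,133.20 − $128,344.75 = $276,788.45

Total interest = (PMT × n) - PV = $276,788.45


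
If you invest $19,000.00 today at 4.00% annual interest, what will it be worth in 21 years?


Future value formula: FV = PV × (1 + r)^t
FV = $19,000.00 × (1 + 0.04)^21
FV = $19,000.00 × 2.278768
FV = $43,296.59

FV = PV × (1 + r)^t = $43,296.59


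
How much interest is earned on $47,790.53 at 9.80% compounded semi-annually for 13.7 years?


Compound interest earned = final amount − principal.
A = P(1 + r/n)^(nt) = $47,790.53 × (1 + 0.098/2)^(2 × 13.7) = $177,251.62
Interest = A − P = $177,251.62 − $47,790.53 = $129,461.09

Interest = A - P = $129,461.09


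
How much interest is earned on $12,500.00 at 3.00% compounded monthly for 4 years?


Compound interest earned = final amount − principal.
A = P(1 + r/n)^(nt) = $12,500.00 × (1 + 0.03/12)^(12 × 4) = $14,091.60
Interest = A − P = $14,091.60 − $12,500.00 = $1,591.60

Interest = A - P = $1,591.60


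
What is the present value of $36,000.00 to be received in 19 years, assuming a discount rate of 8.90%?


Present value formula: PV = FV / (1 + r)^t
PV = $36,000.00 / (1 + 0.089)^19
PV = $36,000.00 / 5.052772
PV = $7,124.80

PV = FV / (1 + r)^t = $7,124.80


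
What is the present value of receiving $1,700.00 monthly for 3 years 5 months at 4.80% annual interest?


Present value of an ordinary annuity: PV = PMT × (1 − (1 + r)^(−n)) / r
Monthly rate r = 0.048/12 = 0.004, n = 41
PV = $1,700.00 × (1 − (1 + 0.048/12)^(−41)) / (0.048/12)
PV = $1,700.00 × 37.745071
PV = $64,166.62

PV = PMT × (1-(1+r)^(-n))/r = $64,166.62


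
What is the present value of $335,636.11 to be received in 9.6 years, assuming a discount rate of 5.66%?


Present value formula: PV = FV / (1 + r)^t
PV = $335,636.11 / (1 + 0.0566)^9.6
PV = $335,636.11 / 1.696453
PV = $197,845.81

PV = FV / (1 + r)^t = $197,845.81


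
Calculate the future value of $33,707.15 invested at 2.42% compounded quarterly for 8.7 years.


Compound interest formula: A = P(1 + r/n)^(nt)
A = $33,707.15 × (1 + 0.0242/4)^(4 × 8.7)
Growth factor: (1 + 0.0242/4)^34.8 = 1.2335617
A = $33,707.15 × 1.2335617
A = $41,579.85

A = P(1 + r/n)^(nt) = $41,579.85


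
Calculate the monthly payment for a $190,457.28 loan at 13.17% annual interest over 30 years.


Loan payment formula: PMT = PV × r / (1 − (1 + r)^(−n))
Monthly rate r = 0.1317/12 = 0.010975, n = 360 months
Denominator: 1 − (1 + 0.1317/12)^(−360) = 0.980346
PMT = $190,457.28 × (0.1317/12) / 0.980346
PMT = $2,132.17 per month

PMT = PV × r / (1-(1+r)^(-n)) = $2,132.17/month


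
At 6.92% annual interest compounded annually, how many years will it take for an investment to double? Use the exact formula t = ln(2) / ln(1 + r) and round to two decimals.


Doubling condition: (1 + r)^t = 2
Take ln of both sides: t × ln(1 + r) = ln(2)
t = ln(2) / ln(1 + r)
t = 0.693147 / 0.066911
t = 10.36

t = ln(2) / ln(1 + r) = 10.36 years


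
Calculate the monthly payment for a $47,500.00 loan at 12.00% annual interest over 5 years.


Loan payment formula: PMT = PV × r / (1 − (1 + r)^(−n))
Monthly rate r = 0.12/12 = 0.01, n = 60 months
Denominator: 1 − (1 + 0.12/12)^(−60) = 0.449550
PMT = $47,500.00 × (0.12/12) / 0.449550
PMT = $1,056.61 per month

PMT = PV × r / (1-(1+r)^(-n)) = $1,056.61/month


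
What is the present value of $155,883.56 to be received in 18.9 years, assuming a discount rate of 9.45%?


Present value formula: PV = FV / (1 + r)^t
PV = $155,883.56 / (1 + 0.0945)^18.9
PV = $155,883.56 / 5.510335
PV = $28,289.31

PV = FV / (1 + r)^t = $28,289.31


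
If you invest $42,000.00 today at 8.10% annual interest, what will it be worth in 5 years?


Future value formula: FV = PV × (1 + r)^t
FV = $42,000.00 × (1 + 0.081)^5
FV = $42,000.00 × 1.476143
FV = $61,998.01

FV = PV × (1 + r)^t = $61,998.01


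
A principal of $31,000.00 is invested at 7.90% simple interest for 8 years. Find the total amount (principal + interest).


Total amount formula: A = P(1 + rt) = P + P·r·t
Interest: I = P × r × t = $31,000.00 × 0.079 × 8 = $19,592.00
A = P + I = $31,000.00 + $19,592.00 = $50,592.00

A = P + I = P(1 + rt) = $50,592.00


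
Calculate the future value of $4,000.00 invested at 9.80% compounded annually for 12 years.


Compound interest formula: A = P(1 + r/n)^(nt)
A = $4,000.00 × (1 + 0.098/1)^(1 × 12)
Growth factor: (1 + 0.098/1)^12 = 3.070634
A = $4,000.00 × 3.070634
A = $12,282.54

A = P(1 + r/n)^(nt) = $12,282.54


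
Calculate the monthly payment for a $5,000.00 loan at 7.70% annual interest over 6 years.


Loan payment formula: PMT = PV × r / (1 − (1 + r)^(−n))
Monthly rate r = 0.077/12 ≈ 0.00641667, n = 72 months
Denominator: 1 − (1 + 0.077/12)^(−72) = 0.369047
PMT = $5,000.00 × (0.077/12) / 0.369047
PMT = $86.94 per month

PMT = PV × r / (1-(1+r)^(-n)) = $86.94/month


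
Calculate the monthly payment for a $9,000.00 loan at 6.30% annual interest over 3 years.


Loan payment formula: PMT = PV × r / (1 − (1 + r)^(−n))
Monthly rate r = 0.063/12 = 0.00525, n = 36 months
Denominator: 1 − (1 + 0.063/12)^(−36) = 0.171804
PMT = $9,000.00 × (0.063/12) / 0.171804
PMT = $275.02 per month

PMT = PV × r / (1-(1+r)^(-n)) = $275.02/month


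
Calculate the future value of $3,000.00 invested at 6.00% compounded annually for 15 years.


Compound interest formula: A = P(1 + r/n)^(nt)
A = $3,000.00 × (1 + 0.06/1)^(1 × 15)
Growth factor: (1 + 0.06/1)^15 = 2.396558
A = $3,000.00 × 2.396558
A = $7,189.67

A = P(1 + r/n)^(nt) = $7,189.67


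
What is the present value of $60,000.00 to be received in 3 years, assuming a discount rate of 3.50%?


Present value formula: PV = FV / (1 + r)^t
PV = $60,000.00 / (1 + 0.035)^3
PV = $60,000.00 / 1.108718
PV = $54,116.56

PV = FV / (1 + r)^t = $54,116.56


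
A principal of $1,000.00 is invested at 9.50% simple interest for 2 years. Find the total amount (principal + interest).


Total amount formula: A = P(1 + rt) = P + P·r·t
Interest: I = P × r × t = $1,000.00 × 0.095 × 2 = $190.00
A = P + I = $1,000.00 + $190.00 = $1,190.00

A = P + I = P(1 + rt) = $1,190.00


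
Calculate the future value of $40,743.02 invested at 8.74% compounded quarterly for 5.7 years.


Compound interest formula: A = P(1 + r/n)^(nt)
A = $40,743.02 × (1 + 0.0874/4)^(4 × 5.7)
Growth factor: (1 + 0.0874/4)^22.8 = 1.636918298
A = $40,743.02 × 1.636918298
A = $66,692.99

A = P(1 + r/n)^(nt) = $66,692.99


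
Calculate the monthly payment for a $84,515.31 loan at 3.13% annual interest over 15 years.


Loan payment formula: PMT = PV × r / (1 − (1 + r)^(−n))
Monthly rate r = 0.0313/12 ≈ 0.00260833, n = 180 months
Denominator: 1 − (1 + 0.0313/12)^(−180) = 0.374303
PMT = $84,515.31 × (0.0313/12) / 0.374303
PMT = $588.95 per month

PMT = PV × r / (1-(1+r)^(-n)) = $588.95/month


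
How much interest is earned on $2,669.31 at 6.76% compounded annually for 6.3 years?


Compound interest earned = final amount − principal.
A = P(1 + r/n)^(nt) = $2,669.31 × (1 + 0.0676/1)^(1 × 6.3) = $4,030.63
Interest = A − P = $4,030.63 − $2,669.31 = $1,361.32

Interest = A - P = $1,361.32


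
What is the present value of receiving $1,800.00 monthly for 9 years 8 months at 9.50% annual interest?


Present value of an ordinary annuity: PV = PMT × (1 − (1 + r)^(−n)) / r
Monthly rate r = 0.095/12 ≈ 0.00791667, n = 116
PV = $1,800.00 × (1 − (1 + 0.095/12)^(−116)) / (0.095/12)
PV = $1,800.00 × 75.709913
PV = $136,277.84

PV = PMT × (1-(1+r)^(-n))/r = $136,277.84


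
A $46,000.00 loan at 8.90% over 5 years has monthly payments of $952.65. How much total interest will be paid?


Total paid over the life of the loan = PMT × n.
Total paid = $952.65 × 60 = $57,159.00
Total interest = total paid − principal = $57,159.00 − $46,000.00 = $11,159.00

Total interest = (PMT × n) - PV = $11,159.00


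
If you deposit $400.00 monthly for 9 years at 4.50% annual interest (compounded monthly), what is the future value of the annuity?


Future value of an ordinary annuity: FV = PMT × ((1 + r)^n − 1) / r
Monthly rate r = 0.045/12 = 0.00375, n = 108
FV = $400.00 × ((1 + 0.045/12)^108 − 1) / (0.045/12)
FV = $400.00 × 132.844596
FV = $53,137.84

FV = PMT × ((1+r)^n - 1)/r = $53,137.84


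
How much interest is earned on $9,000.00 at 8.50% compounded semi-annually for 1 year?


Compound interest earned = final amount − principal.
A = P(1 + r/n)^(nt) = $9,000.00 × (1 + 0.085/2)^(2 × 1) = $9,781.26
Interest = A − P = $9,781.26 − $9,000.00 = $781.26

Interest = A - P = $781.26


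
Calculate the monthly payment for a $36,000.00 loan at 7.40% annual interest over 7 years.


Loan payment formula: PMT = PV × r / (1 − (1 + r)^(−n))
Monthly rate r = 0.074/12 ≈ 0.00616667, n = 84 months
Denominator: 1 − (1 + 0.074/12)^(−84) = 0.403341
PMT = $36,000.00 × (0.074/12) / 0.403341
PMT = $550.40 per month

PMT = PV × r / (1-(1+r)^(-n)) = $550.40/month


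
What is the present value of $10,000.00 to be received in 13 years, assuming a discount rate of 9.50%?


Present value formula: PV = FV / (1 + r)^t
PV = $10,000.00 / (1 + 0.095)^13
PV = $10,000.00 / 3.253745
PV = $3,073.38

PV = FV / (1 + r)^t = $3,073.38


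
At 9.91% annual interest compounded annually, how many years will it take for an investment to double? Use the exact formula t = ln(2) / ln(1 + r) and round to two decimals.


Doubling condition: (1 + r)^t = 2
Take ln of both sides: t × ln(1 + r) = ln(2)
t = ln(2) / ln(1 + r)
t = 0.693147 / 0.094492
t = 7.34

t = ln(2) / ln(1 + r) = 7.34 years


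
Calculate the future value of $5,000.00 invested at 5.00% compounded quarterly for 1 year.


Compound interest formula: A = P(1 + r/n)^(nt)
A = $5,000.00 × (1 + 0.05/4)^(4 × 1)
Growth factor: (1 + 0.05/4)^4 = 1.0509453
A = $5,000.00 × 1.0509453
A = $5,254.73

A = P(1 + r/n)^(nt) = $5,254.73


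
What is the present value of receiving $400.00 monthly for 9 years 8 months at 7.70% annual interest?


Present value of an ordinary annuity: PV = PMT × (1 − (1 + r)^(−n)) / r
Monthly rate r = 0.077/12 ≈ 0.00641667, n = 116
PV = $400.00 × (1 − (1 + 0.077/12)^(−116)) / (0.077/12)
PV = $400.00 × 81.633995
PV = $32,653.60

PV = PMT × (1-(1+r)^(-n))/r = $32,653.60


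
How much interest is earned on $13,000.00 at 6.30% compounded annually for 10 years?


Compound interest earned = final amount − principal.
A = P(1 + r/n)^(nt) = $13,000.00 × (1 + 0.063/1)^(1 × 10) = $23,948.37
Interest = A − P = $23,948.37 − $13,000.00 = $10,948.37

Interest = A - P = $10,948.37


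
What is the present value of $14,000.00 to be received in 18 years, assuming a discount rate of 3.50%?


Present value formula: PV = FV / (1 + r)^t
PV = $14,000.00 / (1 + 0.035)^18
PV = $14,000.00 / 1.857489
PV = $7,537.06

PV = FV / (1 + r)^t = $7,537.06


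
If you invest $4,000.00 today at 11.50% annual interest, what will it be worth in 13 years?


Future value formula: FV = PV × (1 + r)^t
FV = $4,000.00 × (1 + 0.115)^13
FV = $4,000.00 × 4.116928
FV = $16,467.71

FV = PV × (1 + r)^t = $16,467.71


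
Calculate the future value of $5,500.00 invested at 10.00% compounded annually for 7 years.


Compound interest formula: A = P(1 + r/n)^(nt)
A = $5,500.00 × (1 + 0.1/1)^(1 × 7)
Growth factor: (1 + 0.1/1)^7 = 1.948717
A = $5,500.00 × 1.948717
A = $10,717.94

A = P(1 + r/n)^(nt) = $10,717.94


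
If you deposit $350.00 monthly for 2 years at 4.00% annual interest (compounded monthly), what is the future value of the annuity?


Future value of an ordinary annuity: FV = PMT × ((1 + r)^n − 1) / r
Monthly rate r = 0.04/12 ≈ 0.00333333, n = 24
FV = $350.00 × ((1 + 0.04/12)^24 − 1) / (0.04/12)
FV = $350.00 × 24.942888
FV = $8,730.01

FV = PMT × ((1+r)^n - 1)/r = $8,730.01


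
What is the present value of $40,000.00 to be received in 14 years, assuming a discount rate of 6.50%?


Present value formula: PV = FV / (1 + r)^t
PV = $40,000.00 / (1 + 0.065)^14
PV = $40,000.00 / 2.414874
PV = $16,564.01

PV = FV / (1 + r)^t = $16,564.01


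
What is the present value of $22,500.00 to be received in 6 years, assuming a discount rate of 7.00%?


Present value formula: PV = FV / (1 + r)^t
PV = $22,500.00 / (1 + 0.07)^6
PV = $22,500.00 / 1.500730
PV = $14,992.70

PV = FV / (1 + r)^t = $14,992.70
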